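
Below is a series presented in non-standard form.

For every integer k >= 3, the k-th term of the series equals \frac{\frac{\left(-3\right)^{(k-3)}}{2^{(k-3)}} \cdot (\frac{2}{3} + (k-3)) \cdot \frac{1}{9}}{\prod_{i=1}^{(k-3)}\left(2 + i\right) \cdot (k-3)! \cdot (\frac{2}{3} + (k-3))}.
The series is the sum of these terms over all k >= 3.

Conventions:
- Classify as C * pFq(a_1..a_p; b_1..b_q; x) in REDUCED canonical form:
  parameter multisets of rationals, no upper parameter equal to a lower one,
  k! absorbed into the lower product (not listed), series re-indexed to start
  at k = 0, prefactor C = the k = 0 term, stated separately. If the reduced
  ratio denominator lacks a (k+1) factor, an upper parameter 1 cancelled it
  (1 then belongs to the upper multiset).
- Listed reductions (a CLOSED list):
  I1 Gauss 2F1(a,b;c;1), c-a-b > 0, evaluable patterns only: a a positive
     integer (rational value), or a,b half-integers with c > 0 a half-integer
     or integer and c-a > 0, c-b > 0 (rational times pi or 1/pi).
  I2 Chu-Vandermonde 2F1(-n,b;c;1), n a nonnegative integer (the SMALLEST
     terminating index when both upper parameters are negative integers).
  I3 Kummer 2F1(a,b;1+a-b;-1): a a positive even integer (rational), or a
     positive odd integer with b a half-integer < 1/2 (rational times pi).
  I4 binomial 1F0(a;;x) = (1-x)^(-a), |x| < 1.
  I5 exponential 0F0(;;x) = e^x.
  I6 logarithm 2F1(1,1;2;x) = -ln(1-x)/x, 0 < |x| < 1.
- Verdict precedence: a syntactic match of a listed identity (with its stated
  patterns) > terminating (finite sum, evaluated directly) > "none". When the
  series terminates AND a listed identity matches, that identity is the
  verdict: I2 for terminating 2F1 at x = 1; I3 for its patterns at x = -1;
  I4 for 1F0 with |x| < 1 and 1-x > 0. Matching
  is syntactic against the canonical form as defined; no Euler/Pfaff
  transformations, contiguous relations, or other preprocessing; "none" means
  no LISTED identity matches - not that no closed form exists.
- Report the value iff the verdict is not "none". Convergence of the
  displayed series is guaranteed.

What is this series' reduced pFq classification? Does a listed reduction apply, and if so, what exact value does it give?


With C = \frac{1}{9}: the canonical form is 0F1(-; 3; -\frac{3}{2}). Verdict: none. A 0F1 with upper {-} fits none of I1-I6 at x = -\frac{3}{2}; the sum runs forever.

First insight: x = -\frac{3}{2} and the factor k + 2/3 cancels (top and bottom), leaving C = 1/9, x = -3/2.
Consecutive-term ratio: r(k) = -\frac{3}{2} * 1 / [(k+3) (k+1)] - rational in k, leading ratio -\frac{3}{2}; with t_0 = \frac{1}{9}, classification follows.


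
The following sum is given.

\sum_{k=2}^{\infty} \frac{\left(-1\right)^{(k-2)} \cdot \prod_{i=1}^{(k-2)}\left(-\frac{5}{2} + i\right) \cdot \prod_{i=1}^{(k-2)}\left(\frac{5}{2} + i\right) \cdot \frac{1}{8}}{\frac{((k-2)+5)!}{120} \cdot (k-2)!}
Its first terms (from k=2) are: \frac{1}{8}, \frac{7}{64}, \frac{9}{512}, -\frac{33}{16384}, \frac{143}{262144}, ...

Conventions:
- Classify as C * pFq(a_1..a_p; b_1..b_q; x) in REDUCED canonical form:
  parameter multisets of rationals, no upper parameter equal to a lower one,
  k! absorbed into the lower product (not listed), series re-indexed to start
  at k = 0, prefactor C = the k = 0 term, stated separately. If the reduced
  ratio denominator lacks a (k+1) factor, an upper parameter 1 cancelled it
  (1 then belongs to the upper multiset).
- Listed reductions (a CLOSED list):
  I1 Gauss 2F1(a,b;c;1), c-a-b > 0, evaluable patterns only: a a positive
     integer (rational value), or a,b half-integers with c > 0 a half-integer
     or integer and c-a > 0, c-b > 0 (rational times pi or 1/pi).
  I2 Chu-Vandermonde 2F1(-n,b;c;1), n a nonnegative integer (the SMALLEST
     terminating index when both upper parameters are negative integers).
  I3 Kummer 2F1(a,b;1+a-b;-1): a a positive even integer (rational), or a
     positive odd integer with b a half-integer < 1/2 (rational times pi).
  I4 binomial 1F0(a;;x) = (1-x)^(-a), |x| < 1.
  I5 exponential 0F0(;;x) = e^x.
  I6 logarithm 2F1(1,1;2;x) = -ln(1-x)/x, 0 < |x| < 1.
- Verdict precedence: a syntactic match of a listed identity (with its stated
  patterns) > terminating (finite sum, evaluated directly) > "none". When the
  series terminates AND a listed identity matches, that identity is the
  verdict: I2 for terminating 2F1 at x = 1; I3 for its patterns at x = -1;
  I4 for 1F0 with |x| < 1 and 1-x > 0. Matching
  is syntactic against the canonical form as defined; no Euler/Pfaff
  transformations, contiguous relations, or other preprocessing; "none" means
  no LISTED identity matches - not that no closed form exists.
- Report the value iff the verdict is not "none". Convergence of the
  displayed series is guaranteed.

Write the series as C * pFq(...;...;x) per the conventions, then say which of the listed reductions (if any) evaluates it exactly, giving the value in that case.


At argument -1: a 2F1 with upper {-\frac{3}{2}, \frac{7}{2}}, lower {6}, scaled by C = \frac{1}{8}. Verdict: no listed reduction: x = -1 and upper {-\frac{3}{2}, \frac{7}{2}} fail every I1-I6 pattern.

The tell: with t_0 = \frac{1}{8}, the running product (C = 1/8) telescopes to a rising factorial.
Term ratio: r(k) = -1 * (k-\frac{3}{2}) (k+\frac{7}{2}) / [(k+6) (k+1)] - rational in k. x = -1; t_0 = \frac{1}{8}; negate the roots.


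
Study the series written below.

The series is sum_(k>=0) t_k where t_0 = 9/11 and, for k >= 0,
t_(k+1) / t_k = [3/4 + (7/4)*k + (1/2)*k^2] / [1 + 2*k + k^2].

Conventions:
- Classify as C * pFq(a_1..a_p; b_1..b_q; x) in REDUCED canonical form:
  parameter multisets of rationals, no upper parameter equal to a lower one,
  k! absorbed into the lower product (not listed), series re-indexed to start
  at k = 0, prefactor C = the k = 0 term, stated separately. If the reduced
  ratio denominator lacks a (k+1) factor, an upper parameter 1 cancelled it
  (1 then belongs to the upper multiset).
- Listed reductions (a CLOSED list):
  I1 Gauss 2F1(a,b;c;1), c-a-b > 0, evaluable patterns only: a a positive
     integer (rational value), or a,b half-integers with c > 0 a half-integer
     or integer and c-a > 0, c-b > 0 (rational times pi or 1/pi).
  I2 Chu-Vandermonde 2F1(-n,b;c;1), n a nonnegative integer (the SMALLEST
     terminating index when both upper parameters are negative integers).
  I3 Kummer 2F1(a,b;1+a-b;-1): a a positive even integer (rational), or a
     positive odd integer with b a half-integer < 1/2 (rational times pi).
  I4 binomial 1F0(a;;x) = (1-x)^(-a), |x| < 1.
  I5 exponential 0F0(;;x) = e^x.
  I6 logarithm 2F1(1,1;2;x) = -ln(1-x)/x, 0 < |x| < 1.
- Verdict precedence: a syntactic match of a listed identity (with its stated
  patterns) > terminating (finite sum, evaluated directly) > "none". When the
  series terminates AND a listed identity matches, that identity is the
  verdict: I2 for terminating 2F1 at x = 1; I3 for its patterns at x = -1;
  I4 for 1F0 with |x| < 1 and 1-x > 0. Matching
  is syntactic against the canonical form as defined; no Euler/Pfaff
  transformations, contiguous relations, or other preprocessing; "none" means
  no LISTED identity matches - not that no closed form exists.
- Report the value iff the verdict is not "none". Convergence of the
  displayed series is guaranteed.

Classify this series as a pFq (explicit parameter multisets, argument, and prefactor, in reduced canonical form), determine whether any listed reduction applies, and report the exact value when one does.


Canonical form: C = 9/11 times 2F1 with upper {1/2, 3}, lower {1}, x = 1/2. Verdict: none. Every listed pattern misses the 2F1 form at 1/2, upper {1/2, 3}.

Structural cue: t_0 = 9/11 here, and roots of the ratio polynomials (C = 9/11) are the negated parameters.
Step ratio: r(k) = (1/2) * (k+1/2) (k+3) / [(k+1) (k+1)] ; factor over Q: parameters, x = (1/2), and C = 9/11.


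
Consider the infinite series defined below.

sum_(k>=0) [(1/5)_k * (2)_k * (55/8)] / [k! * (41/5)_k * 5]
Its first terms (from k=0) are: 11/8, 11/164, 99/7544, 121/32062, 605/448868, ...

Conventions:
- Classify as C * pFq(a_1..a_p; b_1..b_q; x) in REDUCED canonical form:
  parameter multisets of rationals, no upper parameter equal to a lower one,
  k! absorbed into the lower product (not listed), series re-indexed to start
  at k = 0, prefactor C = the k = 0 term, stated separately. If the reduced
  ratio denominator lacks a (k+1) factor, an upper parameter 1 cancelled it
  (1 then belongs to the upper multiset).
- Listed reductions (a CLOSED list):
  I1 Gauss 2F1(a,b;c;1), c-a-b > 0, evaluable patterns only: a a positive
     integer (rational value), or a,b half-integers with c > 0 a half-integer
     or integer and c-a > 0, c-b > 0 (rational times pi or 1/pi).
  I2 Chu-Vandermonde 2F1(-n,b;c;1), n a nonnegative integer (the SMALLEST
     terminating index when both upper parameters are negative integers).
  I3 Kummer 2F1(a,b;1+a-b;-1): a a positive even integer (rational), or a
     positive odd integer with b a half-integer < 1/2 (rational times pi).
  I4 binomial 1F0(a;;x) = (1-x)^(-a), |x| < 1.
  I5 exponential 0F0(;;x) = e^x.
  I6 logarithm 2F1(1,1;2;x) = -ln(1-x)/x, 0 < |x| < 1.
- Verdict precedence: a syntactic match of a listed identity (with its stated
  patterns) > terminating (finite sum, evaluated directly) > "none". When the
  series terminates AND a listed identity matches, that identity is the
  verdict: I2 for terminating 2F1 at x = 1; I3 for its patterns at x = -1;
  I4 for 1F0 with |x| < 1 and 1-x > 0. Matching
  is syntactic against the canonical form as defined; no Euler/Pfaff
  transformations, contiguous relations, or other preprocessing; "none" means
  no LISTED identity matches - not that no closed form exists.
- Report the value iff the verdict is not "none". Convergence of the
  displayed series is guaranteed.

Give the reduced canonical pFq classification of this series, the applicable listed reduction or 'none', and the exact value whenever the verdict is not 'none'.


First insight: with t_0 = 11/8, the constant factors (C = 11/8, x = 1) combine into one prefactor.
Term ratio: r(k) = 1 * (k+1/5) (k+2) / [(k+41/5) (k+1)] - poly over poly, x = 1 from leading terms; C = 11/8 at k = 0.

At argument 1: a 2F1 with upper {1/5, 2}, lower {41/5}, scaled by C = 11/8. Verdict at x = 1: Gauss's theorem (I1) matches (x = 1: the Gamma ratio telescopes since c-a-b = 6 > 0 and a = 2 in Z>0). Sum: 1023/700.


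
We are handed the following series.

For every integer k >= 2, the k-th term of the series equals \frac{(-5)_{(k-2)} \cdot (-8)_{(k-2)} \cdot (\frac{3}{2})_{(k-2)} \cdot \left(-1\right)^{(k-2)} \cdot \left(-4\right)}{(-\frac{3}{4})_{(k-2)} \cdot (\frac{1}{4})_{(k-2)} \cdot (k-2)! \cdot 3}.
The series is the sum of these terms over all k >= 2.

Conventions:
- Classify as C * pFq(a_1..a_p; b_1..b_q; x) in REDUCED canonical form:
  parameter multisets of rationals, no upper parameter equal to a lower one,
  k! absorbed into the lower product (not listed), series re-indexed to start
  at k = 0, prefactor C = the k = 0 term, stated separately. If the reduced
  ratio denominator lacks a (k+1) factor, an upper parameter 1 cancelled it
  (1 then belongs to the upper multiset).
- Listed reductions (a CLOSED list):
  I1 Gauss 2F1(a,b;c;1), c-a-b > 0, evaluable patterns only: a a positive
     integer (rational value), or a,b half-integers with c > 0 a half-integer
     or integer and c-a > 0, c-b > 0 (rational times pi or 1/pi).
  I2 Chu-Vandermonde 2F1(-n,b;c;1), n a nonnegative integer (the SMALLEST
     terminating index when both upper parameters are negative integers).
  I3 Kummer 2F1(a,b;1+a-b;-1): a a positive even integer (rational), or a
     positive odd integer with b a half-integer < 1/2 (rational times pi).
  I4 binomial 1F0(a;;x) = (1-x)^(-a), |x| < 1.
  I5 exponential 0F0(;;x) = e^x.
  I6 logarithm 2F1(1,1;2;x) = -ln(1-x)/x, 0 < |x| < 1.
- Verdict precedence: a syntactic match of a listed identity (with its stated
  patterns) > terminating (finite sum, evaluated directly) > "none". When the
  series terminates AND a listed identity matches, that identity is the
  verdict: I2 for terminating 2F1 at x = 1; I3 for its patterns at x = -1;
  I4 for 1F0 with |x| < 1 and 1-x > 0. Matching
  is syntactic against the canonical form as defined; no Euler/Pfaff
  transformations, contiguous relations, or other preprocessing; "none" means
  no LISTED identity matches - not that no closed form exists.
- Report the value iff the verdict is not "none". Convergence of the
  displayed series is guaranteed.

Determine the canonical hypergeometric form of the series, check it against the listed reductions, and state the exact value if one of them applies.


This is -\frac{4}{3} * 3F2(-8, -5, \frac{3}{2}; -\frac{3}{4}, \frac{1}{4}; -1) in reduced canonical form. Verdict: terminating - the sum ends at index 5 because -5 is a negative integer; exact evaluation follows. Sum: \frac{1670918740}{25857}.

Key observation: x = -1 and the constant factors (C = -4/3, x = -1) combine into one prefactor.
Adjacent-term ratio: r(k) = -1 * (k-8) (k-5) (k+\frac{3}{2}) / [(k-\frac{3}{4}) (k+\frac{1}{4}) (k+1)] - rational in k. x = -1; t_0 = -\frac{4}{3}; negate the roots.


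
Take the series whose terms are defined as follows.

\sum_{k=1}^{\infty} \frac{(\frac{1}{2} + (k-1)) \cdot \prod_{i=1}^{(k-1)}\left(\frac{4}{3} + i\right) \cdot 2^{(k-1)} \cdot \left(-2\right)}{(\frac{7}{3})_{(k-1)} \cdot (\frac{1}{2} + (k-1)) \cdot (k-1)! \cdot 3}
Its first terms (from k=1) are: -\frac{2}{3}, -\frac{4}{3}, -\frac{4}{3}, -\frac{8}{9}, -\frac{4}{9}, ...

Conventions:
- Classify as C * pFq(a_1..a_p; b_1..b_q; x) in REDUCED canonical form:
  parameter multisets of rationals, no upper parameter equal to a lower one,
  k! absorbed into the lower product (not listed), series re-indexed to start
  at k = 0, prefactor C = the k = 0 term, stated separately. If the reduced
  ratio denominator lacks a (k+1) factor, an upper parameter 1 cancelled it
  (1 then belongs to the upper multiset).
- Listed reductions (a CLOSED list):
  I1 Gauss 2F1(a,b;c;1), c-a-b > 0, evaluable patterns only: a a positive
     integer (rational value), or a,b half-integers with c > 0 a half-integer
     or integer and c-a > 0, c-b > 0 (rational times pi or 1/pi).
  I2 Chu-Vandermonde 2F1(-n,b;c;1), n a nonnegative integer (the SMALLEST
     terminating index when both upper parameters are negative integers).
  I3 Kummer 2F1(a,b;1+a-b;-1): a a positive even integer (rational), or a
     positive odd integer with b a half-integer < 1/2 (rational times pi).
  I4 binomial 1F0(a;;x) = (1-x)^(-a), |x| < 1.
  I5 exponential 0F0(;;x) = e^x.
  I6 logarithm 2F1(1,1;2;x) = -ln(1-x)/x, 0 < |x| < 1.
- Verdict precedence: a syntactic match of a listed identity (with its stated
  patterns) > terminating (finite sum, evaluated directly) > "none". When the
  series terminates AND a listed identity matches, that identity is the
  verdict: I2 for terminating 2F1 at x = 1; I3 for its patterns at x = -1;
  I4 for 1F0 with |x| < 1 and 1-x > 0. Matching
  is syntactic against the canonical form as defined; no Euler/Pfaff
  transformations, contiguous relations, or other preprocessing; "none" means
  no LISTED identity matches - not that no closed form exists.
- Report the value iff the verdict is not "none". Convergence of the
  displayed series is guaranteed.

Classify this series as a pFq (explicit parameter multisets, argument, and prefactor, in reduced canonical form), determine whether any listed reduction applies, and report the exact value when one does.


Reduced: x = 2, 0F0, upper = {-}, lower = {-}, C = -\frac{2}{3}. Verdict: this is the exponential series (I5) (the 0F0 exponential series at x = 2). Value: \left(-\frac{2}{3}\right) \cdot e^{2}.

First insight: t_0 being -\frac{2}{3}, the parameter 7/3 appears in both the upper and lower lists and cancels (alongside the other common factor).
Ratio: r(k) = 2 * 1 / [(k+1)] - rational; roots negated = parameters, x = 2, C = -\frac{2}{3}.


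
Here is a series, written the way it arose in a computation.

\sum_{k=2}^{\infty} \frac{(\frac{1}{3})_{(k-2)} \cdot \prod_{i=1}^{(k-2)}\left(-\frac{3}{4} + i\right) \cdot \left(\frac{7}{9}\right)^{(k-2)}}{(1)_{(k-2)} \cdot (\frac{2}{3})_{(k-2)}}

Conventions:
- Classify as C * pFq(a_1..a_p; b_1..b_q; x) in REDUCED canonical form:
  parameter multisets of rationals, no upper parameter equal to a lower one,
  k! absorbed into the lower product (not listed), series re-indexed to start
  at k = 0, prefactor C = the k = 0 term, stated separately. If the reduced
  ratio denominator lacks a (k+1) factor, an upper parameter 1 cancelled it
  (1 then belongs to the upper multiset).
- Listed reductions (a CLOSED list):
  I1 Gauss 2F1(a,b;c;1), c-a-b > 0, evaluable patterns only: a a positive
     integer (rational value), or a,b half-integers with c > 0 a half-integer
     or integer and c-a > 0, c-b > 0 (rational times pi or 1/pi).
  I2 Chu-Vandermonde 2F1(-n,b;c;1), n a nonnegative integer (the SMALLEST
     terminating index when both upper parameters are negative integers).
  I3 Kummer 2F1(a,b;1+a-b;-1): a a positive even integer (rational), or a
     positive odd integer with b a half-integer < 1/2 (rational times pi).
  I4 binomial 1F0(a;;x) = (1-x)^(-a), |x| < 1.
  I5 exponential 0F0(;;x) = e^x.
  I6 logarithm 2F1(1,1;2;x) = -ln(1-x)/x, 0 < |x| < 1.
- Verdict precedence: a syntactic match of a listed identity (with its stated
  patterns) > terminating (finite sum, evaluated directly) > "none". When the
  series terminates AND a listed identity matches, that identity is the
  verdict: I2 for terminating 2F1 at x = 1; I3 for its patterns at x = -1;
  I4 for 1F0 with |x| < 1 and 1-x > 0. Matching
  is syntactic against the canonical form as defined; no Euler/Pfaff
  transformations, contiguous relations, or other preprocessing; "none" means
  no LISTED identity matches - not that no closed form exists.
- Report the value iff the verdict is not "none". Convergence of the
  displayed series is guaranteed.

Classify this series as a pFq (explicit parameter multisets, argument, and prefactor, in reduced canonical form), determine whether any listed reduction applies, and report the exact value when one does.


Prefactor 1, argument \frac{7}{9}: 2F1 with upper {\frac{1}{4}, \frac{1}{3}} over lower {\frac{2}{3}}. Verdict: none - this 2F1 at x = \frac{7}{9} matches no listed pattern, and upper {\frac{1}{4}, \frac{1}{3}} holds no stopper.

Key step: t_0 = 1 here, and (1)_k (C = 1) is k! itself.
Consecutive-term ratio: r(k) = \frac{7}{9} * (k+\frac{1}{4}) (k+\frac{1}{3}) / [(k+\frac{2}{3}) (k+1)] - rational in k. x = \frac{7}{9}; t_0 = 1; negate the roots.


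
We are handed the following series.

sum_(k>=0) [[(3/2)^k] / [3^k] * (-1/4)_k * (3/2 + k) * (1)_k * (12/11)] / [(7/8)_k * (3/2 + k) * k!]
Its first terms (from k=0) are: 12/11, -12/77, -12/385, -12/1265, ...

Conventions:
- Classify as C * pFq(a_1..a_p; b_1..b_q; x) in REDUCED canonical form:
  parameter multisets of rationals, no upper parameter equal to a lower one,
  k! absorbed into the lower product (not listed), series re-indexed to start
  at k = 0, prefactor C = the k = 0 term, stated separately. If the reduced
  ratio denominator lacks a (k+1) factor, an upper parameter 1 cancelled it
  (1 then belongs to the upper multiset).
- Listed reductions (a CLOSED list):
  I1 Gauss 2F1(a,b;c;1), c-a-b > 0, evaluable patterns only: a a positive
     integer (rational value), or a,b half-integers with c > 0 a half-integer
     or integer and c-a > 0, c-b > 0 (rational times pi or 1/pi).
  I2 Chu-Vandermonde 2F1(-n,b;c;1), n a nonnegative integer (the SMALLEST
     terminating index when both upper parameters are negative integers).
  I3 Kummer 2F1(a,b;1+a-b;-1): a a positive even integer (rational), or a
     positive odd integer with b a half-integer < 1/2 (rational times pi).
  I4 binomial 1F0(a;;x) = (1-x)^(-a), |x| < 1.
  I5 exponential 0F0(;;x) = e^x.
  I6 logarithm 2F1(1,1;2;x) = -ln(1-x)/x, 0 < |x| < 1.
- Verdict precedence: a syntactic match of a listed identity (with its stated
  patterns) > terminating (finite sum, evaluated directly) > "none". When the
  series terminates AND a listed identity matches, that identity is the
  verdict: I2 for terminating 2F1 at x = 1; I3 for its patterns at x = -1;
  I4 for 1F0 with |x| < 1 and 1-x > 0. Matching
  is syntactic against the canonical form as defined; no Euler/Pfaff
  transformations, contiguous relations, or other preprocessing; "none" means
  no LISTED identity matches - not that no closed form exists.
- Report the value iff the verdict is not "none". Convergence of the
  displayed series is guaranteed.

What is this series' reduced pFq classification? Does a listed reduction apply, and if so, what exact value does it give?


With C = 12/11: the canonical form is 2F1(-1/4, 1; 7/8; 1/2). Verdict: none. A 2F1 with upper {-1/4, 1} fits none of I1-I6 at x = 1/2; the sum runs forever.

The tell: x = (1/2) and the factor k + 3/2 cancels (top and bottom), leaving prefactor 12/11.
Step ratio: r(k) = (1/2) * (k-1/4) (k+1) / [(k+7/8) (k+1)] - rational; roots negated = parameters, x = (1/2), C = 12/11.


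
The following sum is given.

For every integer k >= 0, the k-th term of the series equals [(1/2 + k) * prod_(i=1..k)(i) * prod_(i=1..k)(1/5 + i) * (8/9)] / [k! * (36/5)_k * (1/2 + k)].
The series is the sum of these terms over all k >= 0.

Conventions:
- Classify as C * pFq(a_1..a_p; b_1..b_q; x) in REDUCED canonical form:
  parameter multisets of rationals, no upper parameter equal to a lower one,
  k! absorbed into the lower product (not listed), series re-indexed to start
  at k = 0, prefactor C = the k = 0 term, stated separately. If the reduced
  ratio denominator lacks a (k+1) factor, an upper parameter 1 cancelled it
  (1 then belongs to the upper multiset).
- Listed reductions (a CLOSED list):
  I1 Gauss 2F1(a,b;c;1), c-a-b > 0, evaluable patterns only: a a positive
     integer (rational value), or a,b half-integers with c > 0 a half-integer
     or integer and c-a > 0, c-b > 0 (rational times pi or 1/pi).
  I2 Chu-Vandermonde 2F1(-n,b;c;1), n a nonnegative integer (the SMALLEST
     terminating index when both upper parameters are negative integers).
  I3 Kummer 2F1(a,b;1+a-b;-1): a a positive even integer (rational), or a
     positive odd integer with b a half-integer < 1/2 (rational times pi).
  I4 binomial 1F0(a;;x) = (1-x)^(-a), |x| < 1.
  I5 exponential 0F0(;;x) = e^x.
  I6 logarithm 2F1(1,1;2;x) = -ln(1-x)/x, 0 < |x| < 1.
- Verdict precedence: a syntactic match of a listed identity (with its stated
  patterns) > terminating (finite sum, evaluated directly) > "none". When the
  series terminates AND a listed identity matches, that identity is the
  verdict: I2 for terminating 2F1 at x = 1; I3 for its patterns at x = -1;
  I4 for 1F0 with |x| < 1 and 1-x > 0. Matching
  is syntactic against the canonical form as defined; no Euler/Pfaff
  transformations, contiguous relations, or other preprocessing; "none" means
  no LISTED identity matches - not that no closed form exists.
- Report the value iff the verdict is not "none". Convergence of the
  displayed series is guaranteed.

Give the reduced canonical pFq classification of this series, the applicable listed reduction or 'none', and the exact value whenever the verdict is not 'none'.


With C = 8/9: the canonical form is 2F1(1, 6/5; 36/5; 1). Verdict: the Gauss summation I1 fires (x = 1: the Gamma ratio telescopes since c-a-b = 5 > 0 and a = 1 in Z>0). Exact value: 248/225.

The tell: from the first term 8/9: the running product (prefactor 8/9) telescopes to a rising factorial.
Term ratio: r(k) = 1 * (k+1) (k+6/5) / [(k+36/5) (k+1)] - rational in k. x = 1; t_0 = 8/9; negate the roots.


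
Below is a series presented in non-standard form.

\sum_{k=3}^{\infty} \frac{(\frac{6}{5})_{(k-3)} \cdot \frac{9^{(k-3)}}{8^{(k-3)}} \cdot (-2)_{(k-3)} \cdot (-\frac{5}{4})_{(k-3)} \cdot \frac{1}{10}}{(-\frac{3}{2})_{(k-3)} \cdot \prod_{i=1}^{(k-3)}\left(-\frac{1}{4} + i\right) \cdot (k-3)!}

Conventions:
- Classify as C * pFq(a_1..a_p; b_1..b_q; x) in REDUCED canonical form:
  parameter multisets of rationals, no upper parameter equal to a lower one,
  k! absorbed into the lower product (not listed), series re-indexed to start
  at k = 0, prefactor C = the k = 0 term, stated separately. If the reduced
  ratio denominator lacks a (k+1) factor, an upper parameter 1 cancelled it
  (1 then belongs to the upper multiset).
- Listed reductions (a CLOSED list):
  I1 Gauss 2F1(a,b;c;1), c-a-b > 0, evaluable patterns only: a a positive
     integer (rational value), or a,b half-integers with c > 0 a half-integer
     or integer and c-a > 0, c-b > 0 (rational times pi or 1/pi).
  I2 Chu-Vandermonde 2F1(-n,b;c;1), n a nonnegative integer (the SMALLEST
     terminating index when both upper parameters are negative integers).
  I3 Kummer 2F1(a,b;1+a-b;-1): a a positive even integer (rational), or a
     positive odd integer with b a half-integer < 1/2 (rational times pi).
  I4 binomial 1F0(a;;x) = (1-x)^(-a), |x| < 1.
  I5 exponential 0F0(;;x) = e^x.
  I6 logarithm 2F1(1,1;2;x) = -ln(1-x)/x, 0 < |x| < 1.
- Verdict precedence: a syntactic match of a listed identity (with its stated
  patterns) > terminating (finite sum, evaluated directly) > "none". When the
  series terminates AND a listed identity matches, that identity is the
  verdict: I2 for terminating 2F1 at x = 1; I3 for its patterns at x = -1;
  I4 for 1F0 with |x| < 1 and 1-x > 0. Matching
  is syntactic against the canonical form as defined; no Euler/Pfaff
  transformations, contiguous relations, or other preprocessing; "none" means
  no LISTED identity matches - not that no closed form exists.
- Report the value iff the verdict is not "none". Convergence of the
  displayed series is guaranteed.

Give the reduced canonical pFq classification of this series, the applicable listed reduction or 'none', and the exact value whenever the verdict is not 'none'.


x = \frac{9}{8} here; the reduced form reads 3F2, upper {-2, -\frac{5}{4}, \frac{6}{5}}, lower {-\frac{3}{2}, \frac{3}{4}}, C = \frac{1}{10}. Verdict: terminating - upper -2 stops the sum at k = 2; the 3 terms are added exactly. Hence: -\frac{263}{2800}.

Key observation: t_0 = \frac{1}{10} here, and the lower running product (C = 1/10) is a rising factorial.
Consecutive-term ratio: r(k) = \frac{9}{8} * (k-2) (k-\frac{5}{4}) (k+\frac{6}{5}) / [(k-\frac{3}{2}) (k+\frac{3}{4}) (k+1)] - rational in k. x = \frac{9}{8}; t_0 = \frac{1}{10}; negate the roots.


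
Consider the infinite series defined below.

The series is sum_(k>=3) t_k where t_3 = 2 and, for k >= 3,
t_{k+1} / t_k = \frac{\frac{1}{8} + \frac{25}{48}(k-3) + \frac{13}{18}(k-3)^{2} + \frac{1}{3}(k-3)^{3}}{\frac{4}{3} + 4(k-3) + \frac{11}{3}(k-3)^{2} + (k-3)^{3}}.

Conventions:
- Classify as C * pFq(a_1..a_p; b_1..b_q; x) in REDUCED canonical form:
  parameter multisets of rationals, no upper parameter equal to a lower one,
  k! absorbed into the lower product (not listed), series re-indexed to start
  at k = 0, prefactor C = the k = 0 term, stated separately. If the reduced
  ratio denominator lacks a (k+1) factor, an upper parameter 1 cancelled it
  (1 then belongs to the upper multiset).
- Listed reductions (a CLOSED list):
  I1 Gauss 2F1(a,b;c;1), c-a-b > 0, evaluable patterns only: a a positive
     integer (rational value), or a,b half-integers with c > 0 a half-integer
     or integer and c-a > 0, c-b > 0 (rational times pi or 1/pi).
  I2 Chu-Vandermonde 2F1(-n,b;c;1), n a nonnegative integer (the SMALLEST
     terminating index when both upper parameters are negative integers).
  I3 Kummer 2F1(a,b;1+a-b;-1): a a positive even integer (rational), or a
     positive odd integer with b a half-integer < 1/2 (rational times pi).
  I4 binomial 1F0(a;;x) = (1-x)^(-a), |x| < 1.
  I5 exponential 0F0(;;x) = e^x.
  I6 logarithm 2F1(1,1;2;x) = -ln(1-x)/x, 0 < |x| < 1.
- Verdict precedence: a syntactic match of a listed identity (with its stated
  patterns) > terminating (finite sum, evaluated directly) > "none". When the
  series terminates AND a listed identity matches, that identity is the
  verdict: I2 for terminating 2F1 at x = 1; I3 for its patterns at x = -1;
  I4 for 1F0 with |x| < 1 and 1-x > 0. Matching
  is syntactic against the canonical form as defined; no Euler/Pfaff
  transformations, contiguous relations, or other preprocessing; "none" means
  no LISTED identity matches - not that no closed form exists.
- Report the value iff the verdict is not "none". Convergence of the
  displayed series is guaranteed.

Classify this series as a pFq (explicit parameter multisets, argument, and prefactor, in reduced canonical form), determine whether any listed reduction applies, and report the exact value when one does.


This is 2 * 2F1(\frac{3}{4}, \frac{3}{4}; 2; \frac{1}{3}) in reduced canonical form. Verdict: none - at argument \frac{1}{3} the multisets {\frac{3}{4}, \frac{3}{4}} ; {2} match no listed identity.

Key observation: t_0 being 2, cancel k + 2/3 from the displayed ratio first; then C = 2, x = 1/3.
Ratio: r(k) = \frac{1}{3} * (k+\frac{3}{4}) (k+\frac{3}{4}) / [(k+2) (k+1)] - rational; roots negated = parameters, x = \frac{1}{3}, C = 2.


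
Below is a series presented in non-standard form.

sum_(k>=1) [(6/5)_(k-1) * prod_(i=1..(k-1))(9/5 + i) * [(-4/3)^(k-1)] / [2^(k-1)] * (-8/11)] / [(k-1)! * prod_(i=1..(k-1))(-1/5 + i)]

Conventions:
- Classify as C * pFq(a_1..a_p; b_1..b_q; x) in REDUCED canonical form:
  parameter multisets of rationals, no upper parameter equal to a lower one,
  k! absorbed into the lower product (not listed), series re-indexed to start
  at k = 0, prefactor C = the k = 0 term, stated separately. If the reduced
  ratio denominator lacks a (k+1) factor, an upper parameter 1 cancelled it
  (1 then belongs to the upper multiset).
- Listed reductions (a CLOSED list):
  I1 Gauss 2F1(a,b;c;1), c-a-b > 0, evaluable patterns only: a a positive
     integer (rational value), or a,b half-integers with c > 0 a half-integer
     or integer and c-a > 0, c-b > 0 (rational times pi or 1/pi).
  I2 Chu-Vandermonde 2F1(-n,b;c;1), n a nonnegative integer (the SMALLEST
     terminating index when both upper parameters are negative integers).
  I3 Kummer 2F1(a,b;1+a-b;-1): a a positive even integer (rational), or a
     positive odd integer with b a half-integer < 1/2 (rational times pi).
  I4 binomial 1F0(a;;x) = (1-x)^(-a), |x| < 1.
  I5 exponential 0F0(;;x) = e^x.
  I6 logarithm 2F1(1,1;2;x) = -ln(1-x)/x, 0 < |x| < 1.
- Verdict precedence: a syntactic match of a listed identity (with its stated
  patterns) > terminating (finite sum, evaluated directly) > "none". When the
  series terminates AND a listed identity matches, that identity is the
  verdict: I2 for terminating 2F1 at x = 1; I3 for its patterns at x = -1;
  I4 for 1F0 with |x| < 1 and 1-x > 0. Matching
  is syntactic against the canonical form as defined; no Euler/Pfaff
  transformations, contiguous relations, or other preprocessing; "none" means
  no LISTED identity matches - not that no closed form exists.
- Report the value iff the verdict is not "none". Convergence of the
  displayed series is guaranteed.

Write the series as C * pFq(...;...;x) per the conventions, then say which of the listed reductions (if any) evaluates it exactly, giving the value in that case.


Reduced: x = -2/3, 2F1, upper = {6/5, 14/5}, lower = {4/5}, C = -8/11. Verdict: none - this 2F1 at x = -2/3 matches no listed pattern, and upper {6/5, 14/5} holds no stopper.

Structural cue: x = (-2/3) and the running product (C = -8/11, x = -2/3) telescopes to a rising factorial.
Ratio: r(k) = (-2/3) * (k+6/5) (k+14/5) / [(k+4/5) (k+1)] - poly over poly, x = (-2/3) from leading terms; C = -8/11 at k = 0.


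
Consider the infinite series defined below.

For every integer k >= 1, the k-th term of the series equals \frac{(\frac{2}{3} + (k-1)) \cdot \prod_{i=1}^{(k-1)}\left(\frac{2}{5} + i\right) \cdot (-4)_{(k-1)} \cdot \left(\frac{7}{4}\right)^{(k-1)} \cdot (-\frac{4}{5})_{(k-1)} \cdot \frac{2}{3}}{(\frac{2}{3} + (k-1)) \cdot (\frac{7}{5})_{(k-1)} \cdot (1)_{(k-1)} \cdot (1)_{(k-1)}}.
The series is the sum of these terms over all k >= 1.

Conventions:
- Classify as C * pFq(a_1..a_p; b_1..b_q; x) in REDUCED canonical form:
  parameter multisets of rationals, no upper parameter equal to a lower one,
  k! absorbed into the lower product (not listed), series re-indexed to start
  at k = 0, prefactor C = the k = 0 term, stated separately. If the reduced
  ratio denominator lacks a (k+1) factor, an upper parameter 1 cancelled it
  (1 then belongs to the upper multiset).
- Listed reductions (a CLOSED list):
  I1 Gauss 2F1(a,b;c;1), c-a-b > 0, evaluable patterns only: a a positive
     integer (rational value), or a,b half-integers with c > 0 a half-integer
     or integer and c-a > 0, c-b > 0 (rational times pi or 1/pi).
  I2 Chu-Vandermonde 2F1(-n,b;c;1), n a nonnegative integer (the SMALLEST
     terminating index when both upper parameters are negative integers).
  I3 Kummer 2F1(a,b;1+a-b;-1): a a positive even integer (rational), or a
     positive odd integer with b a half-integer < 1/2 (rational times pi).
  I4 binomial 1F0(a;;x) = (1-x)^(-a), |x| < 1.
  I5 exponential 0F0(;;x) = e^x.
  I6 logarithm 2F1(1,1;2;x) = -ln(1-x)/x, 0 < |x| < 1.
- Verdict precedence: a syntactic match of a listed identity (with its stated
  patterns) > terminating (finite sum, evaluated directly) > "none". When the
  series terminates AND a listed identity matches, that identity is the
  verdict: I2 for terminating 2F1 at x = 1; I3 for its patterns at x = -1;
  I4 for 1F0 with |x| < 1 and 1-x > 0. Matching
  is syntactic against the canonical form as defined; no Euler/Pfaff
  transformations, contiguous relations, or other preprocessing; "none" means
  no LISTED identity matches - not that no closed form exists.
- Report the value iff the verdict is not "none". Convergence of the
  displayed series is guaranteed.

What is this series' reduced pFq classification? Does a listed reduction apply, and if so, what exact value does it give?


Reduced: x = \frac{7}{4}, 2F1, upper = {-4, -\frac{4}{5}}, lower = {1}, C = \frac{2}{3}. Verdict: terminating. (-4)_k vanishes past k = 4, leaving a 5-term sum, computed directly. Hence: \frac{301383}{80000}.

Key step: from the first term \frac{2}{3}: (1)_k (prefactor 2/3) is k! itself.
Step ratio: r(k) = \frac{7}{4} * (k-4) (k-\frac{4}{5}) / [(k+1) (k+1)] - rational; roots negated = parameters, x = \frac{7}{4}, C = \frac{2}{3}.


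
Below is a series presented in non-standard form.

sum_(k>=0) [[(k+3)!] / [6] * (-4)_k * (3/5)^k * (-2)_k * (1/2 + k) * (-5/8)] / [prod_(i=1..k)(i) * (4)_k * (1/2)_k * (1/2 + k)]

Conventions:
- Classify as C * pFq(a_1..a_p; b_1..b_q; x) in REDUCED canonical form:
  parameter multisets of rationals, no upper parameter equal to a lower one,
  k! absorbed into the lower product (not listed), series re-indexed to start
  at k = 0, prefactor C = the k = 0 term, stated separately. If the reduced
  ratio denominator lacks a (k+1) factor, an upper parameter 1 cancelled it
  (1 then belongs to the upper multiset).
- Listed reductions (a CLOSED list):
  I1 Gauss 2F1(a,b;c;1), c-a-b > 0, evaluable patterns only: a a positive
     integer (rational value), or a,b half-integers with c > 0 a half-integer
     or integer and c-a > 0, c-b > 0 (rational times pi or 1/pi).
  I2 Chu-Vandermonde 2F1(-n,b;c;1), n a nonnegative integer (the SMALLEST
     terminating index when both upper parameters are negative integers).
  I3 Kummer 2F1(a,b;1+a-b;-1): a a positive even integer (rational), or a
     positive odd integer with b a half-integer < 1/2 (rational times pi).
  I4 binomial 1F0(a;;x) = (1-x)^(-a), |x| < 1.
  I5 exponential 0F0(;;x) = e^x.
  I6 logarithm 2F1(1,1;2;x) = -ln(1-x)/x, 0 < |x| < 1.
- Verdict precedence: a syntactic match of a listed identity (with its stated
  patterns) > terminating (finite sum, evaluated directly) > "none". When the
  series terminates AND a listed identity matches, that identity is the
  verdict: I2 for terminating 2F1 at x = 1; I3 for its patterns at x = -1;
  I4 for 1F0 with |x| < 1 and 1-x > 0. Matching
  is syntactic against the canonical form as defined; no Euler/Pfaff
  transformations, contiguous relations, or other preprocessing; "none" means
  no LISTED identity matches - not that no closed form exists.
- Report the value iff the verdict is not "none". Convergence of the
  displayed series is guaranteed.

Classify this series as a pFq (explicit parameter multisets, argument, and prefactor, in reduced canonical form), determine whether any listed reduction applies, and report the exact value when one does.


At argument 3/5: a 2F1 with upper {-4, -2}, lower {1/2}, scaled by C = -5/8. Verdict: terminating (-2 upstairs). 3 nonzero terms in all; added directly. Sum: -409/40.

Key step: t_0 = -5/8 here, and the factorial ratio (C = -5/8, x = 3/5) (k+a-1)!/(a-1)! is a rising factorial (a)_k.
Ratio: r(k) = (3/5) * (k-4) (k-2) / [(k+1/2) (k+1)] - rational; roots negated = parameters, x = (3/5), C = -5/8.


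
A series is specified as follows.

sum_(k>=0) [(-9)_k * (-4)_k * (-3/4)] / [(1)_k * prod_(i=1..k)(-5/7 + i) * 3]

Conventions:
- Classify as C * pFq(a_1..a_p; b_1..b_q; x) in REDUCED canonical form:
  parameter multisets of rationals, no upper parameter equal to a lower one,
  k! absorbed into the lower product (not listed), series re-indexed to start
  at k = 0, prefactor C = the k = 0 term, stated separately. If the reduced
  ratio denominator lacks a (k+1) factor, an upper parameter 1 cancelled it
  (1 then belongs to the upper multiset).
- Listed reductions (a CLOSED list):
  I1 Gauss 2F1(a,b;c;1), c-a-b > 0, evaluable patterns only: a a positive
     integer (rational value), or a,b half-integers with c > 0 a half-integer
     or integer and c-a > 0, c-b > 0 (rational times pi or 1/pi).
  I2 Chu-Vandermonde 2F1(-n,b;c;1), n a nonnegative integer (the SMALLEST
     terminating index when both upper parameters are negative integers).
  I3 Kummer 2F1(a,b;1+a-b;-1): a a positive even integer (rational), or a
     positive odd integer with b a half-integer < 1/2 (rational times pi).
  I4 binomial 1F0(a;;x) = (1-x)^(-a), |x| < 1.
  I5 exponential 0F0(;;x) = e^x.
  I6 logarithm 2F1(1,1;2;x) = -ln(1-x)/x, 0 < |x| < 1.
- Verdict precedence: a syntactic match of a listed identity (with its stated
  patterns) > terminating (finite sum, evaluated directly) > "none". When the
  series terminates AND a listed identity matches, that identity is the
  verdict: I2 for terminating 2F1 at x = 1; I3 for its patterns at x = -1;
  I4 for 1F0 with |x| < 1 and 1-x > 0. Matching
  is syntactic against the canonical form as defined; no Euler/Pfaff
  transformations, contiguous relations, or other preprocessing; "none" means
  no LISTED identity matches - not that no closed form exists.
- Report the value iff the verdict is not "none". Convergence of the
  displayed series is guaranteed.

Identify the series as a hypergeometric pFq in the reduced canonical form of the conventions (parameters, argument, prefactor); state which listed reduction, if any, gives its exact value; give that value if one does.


This is -1/4 * 2F1(-9, -4; 2/7; 1) in reduced canonical form. Verdict at x = 1: Chu-Vandermonde (I2) matches (terminating 2F1 at x = 1 with n = 4, b = -9, c = 2/7). Exact value: -220805/184.

First insight: x = 1 and (1)_k (C = -1/4, x = 1) is k! itself.
Term ratio: r(k) = 1 * (k-9) (k-4) / [(k+2/7) (k+1)] - rational; roots negated = parameters, x = 1, C = -1/4.


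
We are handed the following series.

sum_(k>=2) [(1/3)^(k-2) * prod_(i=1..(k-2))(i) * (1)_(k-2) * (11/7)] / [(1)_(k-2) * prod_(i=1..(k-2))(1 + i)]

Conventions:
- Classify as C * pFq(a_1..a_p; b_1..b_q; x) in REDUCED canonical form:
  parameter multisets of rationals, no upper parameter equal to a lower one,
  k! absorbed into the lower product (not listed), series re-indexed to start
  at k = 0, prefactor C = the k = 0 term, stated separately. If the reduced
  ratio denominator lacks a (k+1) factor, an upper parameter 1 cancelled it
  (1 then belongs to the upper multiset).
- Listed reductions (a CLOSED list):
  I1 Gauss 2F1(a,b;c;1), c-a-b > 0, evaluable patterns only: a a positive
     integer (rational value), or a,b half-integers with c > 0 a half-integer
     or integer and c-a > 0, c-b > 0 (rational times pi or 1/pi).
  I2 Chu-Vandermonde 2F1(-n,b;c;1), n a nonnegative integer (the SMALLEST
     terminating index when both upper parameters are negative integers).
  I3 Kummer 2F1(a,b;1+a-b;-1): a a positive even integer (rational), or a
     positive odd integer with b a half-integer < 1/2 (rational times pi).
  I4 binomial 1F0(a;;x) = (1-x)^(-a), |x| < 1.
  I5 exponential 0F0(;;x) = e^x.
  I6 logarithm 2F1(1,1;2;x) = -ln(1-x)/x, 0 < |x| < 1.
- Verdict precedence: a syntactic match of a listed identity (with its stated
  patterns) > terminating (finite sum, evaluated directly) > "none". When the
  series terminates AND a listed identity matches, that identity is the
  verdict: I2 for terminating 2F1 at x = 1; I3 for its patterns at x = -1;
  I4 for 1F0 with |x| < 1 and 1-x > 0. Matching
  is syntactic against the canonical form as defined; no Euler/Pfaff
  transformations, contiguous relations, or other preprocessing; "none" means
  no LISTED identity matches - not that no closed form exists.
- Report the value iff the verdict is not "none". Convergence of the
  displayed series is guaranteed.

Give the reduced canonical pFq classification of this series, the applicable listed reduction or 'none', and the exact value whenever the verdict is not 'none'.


With C = 11/7: the canonical form is 2F1(1, 1; 2; 1/3). Verdict: logarithm (I6) matches (the logarithm: parameters (1,1;2), x = 1/3). Hence: (-33/7) * ln(2/3).

Structural cue: t_0 = 11/7 here, and the lower running product (C = 11/7, x = 1/3) is a rising factorial.
Consecutive-term ratio: r(k) = (1/3) * (k+1) (k+1) / [(k+2) (k+1)] - poly over poly, x = (1/3) from leading terms; C = 11/7 at k = 0.
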